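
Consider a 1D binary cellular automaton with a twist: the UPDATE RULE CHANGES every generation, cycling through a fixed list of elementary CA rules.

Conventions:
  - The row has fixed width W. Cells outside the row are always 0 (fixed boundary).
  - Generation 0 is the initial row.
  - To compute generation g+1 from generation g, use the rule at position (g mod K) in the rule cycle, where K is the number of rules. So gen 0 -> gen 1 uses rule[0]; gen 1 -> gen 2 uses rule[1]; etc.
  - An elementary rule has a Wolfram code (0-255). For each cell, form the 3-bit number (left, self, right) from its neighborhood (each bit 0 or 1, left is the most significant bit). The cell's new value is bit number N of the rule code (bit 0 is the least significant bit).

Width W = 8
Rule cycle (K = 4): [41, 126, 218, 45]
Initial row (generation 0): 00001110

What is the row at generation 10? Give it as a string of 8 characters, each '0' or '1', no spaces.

Gen 0: 00001110
Gen 1 (rule 41): 11101000
Gen 2 (rule 126): 10111100
Gen 3 (rule 218): 00111110
Gen 4 (rule 45): 10100000
Gen 5 (rule 41): 01001111
Gen 6 (rule 126): 11111001
Gen 7 (rule 218): 11111110
Gen 8 (rule 45): 10000000
Gen 9 (rule 41): 00111111
Gen 10 (rule 126): 01100001

Answer: 01100001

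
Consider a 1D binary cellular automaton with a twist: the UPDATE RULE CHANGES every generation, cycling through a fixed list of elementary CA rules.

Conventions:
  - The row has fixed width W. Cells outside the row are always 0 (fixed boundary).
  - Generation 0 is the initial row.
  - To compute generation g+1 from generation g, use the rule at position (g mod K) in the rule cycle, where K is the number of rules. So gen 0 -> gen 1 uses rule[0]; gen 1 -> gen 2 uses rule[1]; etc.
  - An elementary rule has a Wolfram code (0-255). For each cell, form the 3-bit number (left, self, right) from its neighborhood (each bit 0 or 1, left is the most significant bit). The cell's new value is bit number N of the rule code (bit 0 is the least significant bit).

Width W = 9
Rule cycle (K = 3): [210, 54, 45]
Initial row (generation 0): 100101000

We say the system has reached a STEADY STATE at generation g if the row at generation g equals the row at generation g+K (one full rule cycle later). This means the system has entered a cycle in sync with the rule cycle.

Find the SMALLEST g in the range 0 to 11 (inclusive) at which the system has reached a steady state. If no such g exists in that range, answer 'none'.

Gen 0: 100101000
Gen 1 (rule 210): 011000100
Gen 2 (rule 54): 100101110
Gen 3 (rule 45): 100111000
Gen 4 (rule 210): 011011100
Gen 5 (rule 54): 100100010
Gen 6 (rule 45): 100101010
Gen 7 (rule 210): 011000001
Gen 8 (rule 54): 100100011
Gen 9 (rule 45): 100101010
Gen 10 (rule 210): 011000001
Gen 11 (rule 54): 100100011
Gen 12 (rule 45): 100101010
Gen 13 (rule 210): 011000001
Gen 14 (rule 54): 100100011

Answer: 6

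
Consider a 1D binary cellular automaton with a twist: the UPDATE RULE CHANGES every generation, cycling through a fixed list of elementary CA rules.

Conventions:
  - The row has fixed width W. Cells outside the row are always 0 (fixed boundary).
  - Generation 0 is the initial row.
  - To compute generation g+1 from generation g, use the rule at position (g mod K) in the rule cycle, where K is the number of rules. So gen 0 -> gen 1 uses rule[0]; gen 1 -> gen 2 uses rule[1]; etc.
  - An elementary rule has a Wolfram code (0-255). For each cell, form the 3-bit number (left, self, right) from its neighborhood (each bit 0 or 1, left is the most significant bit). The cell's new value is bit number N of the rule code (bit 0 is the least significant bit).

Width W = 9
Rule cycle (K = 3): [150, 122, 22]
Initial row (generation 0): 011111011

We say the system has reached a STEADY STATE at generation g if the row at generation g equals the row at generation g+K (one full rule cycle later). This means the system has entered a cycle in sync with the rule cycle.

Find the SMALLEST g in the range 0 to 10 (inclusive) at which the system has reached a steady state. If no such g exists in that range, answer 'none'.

Answer: 6

Derivation:
Gen 0: 011111011
Gen 1 (rule 150): 101110000
Gen 2 (rule 122): 011011000
Gen 3 (rule 22): 100000100
Gen 4 (rule 150): 110001110
Gen 5 (rule 122): 111011011
Gen 6 (rule 22): 000000000
Gen 7 (rule 150): 000000000
Gen 8 (rule 122): 000000000
Gen 9 (rule 22): 000000000
Gen 10 (rule 150): 000000000
Gen 11 (rule 122): 000000000
Gen 12 (rule 22): 000000000
Gen 13 (rule 150): 000000000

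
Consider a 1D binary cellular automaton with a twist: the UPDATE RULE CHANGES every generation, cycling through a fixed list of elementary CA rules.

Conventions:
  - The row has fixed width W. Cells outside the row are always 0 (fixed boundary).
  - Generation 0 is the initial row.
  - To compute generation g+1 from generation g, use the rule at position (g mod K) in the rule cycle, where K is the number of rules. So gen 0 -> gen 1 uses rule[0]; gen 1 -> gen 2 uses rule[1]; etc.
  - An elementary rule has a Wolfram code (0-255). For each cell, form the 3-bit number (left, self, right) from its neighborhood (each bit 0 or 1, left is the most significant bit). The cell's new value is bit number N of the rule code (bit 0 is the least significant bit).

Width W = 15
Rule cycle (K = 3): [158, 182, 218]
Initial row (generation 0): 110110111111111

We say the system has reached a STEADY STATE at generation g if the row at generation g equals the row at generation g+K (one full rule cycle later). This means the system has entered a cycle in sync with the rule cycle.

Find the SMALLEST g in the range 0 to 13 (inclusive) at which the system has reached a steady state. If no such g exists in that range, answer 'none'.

Gen 0: 110110111111111
Gen 1 (rule 158): 100100111111110
Gen 2 (rule 182): 111111011111101
Gen 3 (rule 218): 111111011111100
Gen 4 (rule 158): 111110011111010
Gen 5 (rule 182): 011101101110111
Gen 6 (rule 218): 111101101110111
Gen 7 (rule 158): 111001001100110
Gen 8 (rule 182): 010111110011001
Gen 9 (rule 218): 100111111111110
Gen 10 (rule 158): 111111111111101
Gen 11 (rule 182): 011111111111011
Gen 12 (rule 218): 111111111111011
Gen 13 (rule 158): 111111111110010
Gen 14 (rule 182): 011111111101111
Gen 15 (rule 218): 111111111101111
Gen 16 (rule 158): 111111111001110

Answer: none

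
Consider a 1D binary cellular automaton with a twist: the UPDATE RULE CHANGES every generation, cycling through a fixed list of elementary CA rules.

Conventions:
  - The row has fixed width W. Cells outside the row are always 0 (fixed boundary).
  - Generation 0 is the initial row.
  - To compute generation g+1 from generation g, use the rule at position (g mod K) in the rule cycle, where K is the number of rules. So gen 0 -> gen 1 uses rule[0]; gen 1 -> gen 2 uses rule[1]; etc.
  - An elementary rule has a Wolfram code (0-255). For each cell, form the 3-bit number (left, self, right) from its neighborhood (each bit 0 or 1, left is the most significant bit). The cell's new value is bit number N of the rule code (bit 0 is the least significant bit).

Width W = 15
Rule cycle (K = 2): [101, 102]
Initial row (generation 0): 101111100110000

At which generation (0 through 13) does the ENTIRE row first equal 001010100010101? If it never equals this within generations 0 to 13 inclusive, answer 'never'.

Gen 0: 101111100110000
Gen 1 (rule 101): 110000100010111
Gen 2 (rule 102): 010001100111001
Gen 3 (rule 101): 010100100001001
Gen 4 (rule 102): 111101100011011
Gen 5 (rule 101): 000110101001101
Gen 6 (rule 102): 001011111010111
Gen 7 (rule 101): 101100001111001
Gen 8 (rule 102): 110100010001011
Gen 9 (rule 101): 011101010101101
Gen 10 (rule 102): 100111111110111
Gen 11 (rule 101): 100000000011001
Gen 12 (rule 102): 100000000101011
Gen 13 (rule 101): 101111110111101

Answer: never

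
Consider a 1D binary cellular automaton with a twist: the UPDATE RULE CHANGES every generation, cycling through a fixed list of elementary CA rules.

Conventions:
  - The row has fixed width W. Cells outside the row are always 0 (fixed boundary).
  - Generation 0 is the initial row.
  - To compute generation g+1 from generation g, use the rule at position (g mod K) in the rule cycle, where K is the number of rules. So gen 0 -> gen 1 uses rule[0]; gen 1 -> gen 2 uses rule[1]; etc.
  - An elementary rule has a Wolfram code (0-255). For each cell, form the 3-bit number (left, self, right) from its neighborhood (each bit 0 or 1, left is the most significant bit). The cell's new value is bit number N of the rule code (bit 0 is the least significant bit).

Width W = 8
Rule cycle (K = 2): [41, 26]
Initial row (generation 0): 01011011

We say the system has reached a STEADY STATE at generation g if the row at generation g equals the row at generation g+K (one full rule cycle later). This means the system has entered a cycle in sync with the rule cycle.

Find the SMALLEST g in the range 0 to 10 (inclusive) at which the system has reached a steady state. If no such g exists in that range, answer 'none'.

Answer: 3

Derivation:
Gen 0: 01011011
Gen 1 (rule 41): 00110110
Gen 2 (rule 26): 01100101
Gen 3 (rule 41): 01000010
Gen 4 (rule 26): 10100101
Gen 5 (rule 41): 01000010
Gen 6 (rule 26): 10100101
Gen 7 (rule 41): 01000010
Gen 8 (rule 26): 10100101
Gen 9 (rule 41): 01000010
Gen 10 (rule 26): 10100101
Gen 11 (rule 41): 01000010
Gen 12 (rule 26): 10100101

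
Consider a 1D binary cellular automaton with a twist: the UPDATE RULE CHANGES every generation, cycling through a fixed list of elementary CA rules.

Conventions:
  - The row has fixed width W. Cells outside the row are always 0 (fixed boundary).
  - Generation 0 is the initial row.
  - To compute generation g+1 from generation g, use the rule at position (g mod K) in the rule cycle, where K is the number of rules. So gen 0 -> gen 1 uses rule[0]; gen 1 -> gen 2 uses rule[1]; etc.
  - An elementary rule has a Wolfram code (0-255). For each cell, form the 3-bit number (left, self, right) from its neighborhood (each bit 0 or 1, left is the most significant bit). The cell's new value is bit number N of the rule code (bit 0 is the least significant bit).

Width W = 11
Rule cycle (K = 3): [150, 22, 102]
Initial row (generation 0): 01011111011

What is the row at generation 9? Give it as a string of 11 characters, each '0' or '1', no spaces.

Gen 0: 01011111011
Gen 1 (rule 150): 11001110000
Gen 2 (rule 22): 00110001000
Gen 3 (rule 102): 01010011000
Gen 4 (rule 150): 11011100100
Gen 5 (rule 22): 00000011110
Gen 6 (rule 102): 00000100010
Gen 7 (rule 150): 00001110111
Gen 8 (rule 22): 00010000000
Gen 9 (rule 102): 00110000000

Answer: 00110000000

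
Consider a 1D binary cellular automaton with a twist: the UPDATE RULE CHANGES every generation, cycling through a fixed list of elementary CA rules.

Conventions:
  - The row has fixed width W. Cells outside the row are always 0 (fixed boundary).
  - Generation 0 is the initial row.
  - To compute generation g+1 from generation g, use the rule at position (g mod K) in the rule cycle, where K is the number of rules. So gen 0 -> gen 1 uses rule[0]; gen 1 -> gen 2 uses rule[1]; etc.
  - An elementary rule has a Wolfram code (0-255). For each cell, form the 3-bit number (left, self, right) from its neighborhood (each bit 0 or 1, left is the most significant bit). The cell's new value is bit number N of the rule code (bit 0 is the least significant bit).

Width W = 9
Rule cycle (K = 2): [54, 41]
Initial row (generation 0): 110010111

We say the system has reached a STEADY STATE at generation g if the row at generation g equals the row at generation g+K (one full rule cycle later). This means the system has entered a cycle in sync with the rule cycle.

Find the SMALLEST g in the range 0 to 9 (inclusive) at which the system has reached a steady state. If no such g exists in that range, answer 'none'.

Answer: none

Derivation:
Gen 0: 110010111
Gen 1 (rule 54): 001111000
Gen 2 (rule 41): 101000011
Gen 3 (rule 54): 111100100
Gen 4 (rule 41): 100000001
Gen 5 (rule 54): 110000011
Gen 6 (rule 41): 100111010
Gen 7 (rule 54): 111000111
Gen 8 (rule 41): 100010100
Gen 9 (rule 54): 110111110
Gen 10 (rule 41): 101100000
Gen 11 (rule 54): 110010000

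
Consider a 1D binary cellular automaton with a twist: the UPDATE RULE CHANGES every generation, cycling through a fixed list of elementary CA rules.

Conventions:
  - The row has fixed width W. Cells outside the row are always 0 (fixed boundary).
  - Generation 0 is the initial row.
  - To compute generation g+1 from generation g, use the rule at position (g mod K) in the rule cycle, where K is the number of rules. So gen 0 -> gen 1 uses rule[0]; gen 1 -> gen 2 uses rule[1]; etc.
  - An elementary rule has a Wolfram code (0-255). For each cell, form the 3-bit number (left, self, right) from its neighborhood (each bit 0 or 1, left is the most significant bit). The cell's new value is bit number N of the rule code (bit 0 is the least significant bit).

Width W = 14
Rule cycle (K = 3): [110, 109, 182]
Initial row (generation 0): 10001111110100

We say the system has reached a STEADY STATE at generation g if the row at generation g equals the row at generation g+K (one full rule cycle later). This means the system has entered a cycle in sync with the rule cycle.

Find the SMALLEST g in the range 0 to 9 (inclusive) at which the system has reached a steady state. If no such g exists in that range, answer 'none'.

Gen 0: 10001111110100
Gen 1 (rule 110): 10011000011100
Gen 2 (rule 109): 10011011010101
Gen 3 (rule 182): 11100100111111
Gen 4 (rule 110): 10101101100001
Gen 5 (rule 109): 11111111101101
Gen 6 (rule 182): 01111111010011
Gen 7 (rule 110): 11000001110111
Gen 8 (rule 109): 11011101011101
Gen 9 (rule 182): 00101011101011
Gen 10 (rule 110): 01111110111111
Gen 11 (rule 109): 01000011100001
Gen 12 (rule 182): 11100101010011

Answer: none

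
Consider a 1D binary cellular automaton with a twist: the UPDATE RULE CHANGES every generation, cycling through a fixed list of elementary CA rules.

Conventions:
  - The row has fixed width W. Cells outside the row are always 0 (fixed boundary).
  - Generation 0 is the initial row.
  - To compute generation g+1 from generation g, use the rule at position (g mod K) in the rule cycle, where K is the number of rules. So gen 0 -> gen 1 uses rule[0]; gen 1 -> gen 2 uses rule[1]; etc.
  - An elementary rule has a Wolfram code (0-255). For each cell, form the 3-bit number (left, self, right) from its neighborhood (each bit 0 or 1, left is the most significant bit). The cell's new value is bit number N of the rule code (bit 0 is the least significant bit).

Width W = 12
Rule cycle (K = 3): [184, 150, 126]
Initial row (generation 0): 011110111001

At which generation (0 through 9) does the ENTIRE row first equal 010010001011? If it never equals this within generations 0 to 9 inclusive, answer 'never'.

Answer: never

Derivation:
Gen 0: 011110111001
Gen 1 (rule 184): 011101110100
Gen 2 (rule 150): 101000100110
Gen 3 (rule 126): 111101111111
Gen 4 (rule 184): 111011111110
Gen 5 (rule 150): 010001111101
Gen 6 (rule 126): 111011000111
Gen 7 (rule 184): 110110100110
Gen 8 (rule 150): 000000111001
Gen 9 (rule 126): 000001101111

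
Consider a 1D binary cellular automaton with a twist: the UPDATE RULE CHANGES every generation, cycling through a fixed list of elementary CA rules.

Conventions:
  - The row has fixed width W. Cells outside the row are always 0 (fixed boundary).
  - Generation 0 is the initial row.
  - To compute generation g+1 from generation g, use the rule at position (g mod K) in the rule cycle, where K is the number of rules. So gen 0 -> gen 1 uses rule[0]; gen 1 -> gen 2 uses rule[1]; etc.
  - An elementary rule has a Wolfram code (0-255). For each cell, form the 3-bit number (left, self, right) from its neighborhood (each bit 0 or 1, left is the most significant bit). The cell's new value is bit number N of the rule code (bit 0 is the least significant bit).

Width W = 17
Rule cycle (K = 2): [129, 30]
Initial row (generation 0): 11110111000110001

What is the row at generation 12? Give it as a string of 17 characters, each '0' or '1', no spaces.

Answer: 01100000111000100

Derivation:
Gen 0: 11110111000110001
Gen 1 (rule 129): 01100010010000100
Gen 2 (rule 30): 11010111111001110
Gen 3 (rule 129): 00000011110000100
Gen 4 (rule 30): 00000110001001110
Gen 5 (rule 129): 11110000100000100
Gen 6 (rule 30): 10001001110001110
Gen 7 (rule 129): 00100000100100100
Gen 8 (rule 30): 01110001111111110
Gen 9 (rule 129): 00100100111111100
Gen 10 (rule 30): 01111111100000010
Gen 11 (rule 129): 00111111001111000
Gen 12 (rule 30): 01100000111000100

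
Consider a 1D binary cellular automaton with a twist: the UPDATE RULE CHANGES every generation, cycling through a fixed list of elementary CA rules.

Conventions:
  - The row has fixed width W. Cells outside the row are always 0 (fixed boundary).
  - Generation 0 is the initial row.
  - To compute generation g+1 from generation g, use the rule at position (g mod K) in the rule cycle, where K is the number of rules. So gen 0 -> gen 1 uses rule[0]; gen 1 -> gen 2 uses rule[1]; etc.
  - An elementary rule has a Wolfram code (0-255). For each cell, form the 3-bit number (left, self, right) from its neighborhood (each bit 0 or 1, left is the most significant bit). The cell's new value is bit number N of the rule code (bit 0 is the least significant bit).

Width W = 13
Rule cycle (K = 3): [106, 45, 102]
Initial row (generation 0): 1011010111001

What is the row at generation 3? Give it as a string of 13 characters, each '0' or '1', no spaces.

Gen 0: 1011010111001
Gen 1 (rule 106): 0111101101010
Gen 2 (rule 45): 0100011011110
Gen 3 (rule 102): 1100101100010

Answer: 1100101100010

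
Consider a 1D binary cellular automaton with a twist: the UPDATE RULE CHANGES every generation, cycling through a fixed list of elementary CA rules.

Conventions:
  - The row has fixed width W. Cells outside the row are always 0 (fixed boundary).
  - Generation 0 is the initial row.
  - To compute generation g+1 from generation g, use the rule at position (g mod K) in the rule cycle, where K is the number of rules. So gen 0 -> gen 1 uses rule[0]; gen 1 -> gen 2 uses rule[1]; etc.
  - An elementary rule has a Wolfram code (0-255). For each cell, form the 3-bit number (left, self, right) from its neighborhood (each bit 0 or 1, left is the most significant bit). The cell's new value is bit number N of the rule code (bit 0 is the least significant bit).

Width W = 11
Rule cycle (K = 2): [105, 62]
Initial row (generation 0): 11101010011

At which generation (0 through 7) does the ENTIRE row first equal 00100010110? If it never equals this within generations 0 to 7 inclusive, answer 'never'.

Answer: never

Derivation:
Gen 0: 11101010011
Gen 1 (rule 105): 10110100011
Gen 2 (rule 62): 11101110110
Gen 3 (rule 105): 10111011110
Gen 4 (rule 62): 11100110001
Gen 5 (rule 105): 10100110100
Gen 6 (rule 62): 11111101110
Gen 7 (rule 105): 10000111010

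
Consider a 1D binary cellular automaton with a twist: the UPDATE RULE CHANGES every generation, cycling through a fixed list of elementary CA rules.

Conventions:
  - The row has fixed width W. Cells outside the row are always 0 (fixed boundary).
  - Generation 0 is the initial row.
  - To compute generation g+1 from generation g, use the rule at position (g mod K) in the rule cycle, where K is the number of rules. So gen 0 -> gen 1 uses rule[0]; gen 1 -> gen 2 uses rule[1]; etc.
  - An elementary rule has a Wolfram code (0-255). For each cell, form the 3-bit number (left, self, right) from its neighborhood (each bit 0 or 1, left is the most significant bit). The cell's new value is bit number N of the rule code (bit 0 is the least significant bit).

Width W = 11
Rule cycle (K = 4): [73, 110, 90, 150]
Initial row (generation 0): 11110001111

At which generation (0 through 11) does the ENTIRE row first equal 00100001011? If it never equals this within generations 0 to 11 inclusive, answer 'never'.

Answer: 3

Derivation:
Gen 0: 11110001111
Gen 1 (rule 73): 10010101001
Gen 2 (rule 110): 10111111011
Gen 3 (rule 90): 00100001011
Gen 4 (rule 150): 01110011000
Gen 5 (rule 73): 01010011011
Gen 6 (rule 110): 11110111111
Gen 7 (rule 90): 10010100001
Gen 8 (rule 150): 11110110011
Gen 9 (rule 73): 10010110011
Gen 10 (rule 110): 10111110111
Gen 11 (rule 90): 00100010101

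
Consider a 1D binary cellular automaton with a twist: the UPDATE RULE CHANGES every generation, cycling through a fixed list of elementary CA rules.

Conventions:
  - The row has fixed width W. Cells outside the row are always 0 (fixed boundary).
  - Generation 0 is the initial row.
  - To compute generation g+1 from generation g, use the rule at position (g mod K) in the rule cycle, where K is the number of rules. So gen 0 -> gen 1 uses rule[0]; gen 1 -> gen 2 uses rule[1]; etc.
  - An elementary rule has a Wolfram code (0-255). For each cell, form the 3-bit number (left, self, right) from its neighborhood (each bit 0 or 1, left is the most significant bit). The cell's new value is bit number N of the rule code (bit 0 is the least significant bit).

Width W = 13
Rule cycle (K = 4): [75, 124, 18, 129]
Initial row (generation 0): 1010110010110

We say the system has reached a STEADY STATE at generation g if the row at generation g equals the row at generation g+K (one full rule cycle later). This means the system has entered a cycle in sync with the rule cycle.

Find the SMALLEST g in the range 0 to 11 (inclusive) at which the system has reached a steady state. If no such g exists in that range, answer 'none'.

Answer: none

Derivation:
Gen 0: 1010110010110
Gen 1 (rule 75): 0000110100110
Gen 2 (rule 124): 0000111110111
Gen 3 (rule 18): 0001000000000
Gen 4 (rule 129): 1100011111111
Gen 5 (rule 75): 1101110000001
Gen 6 (rule 124): 1111011000001
Gen 7 (rule 18): 0000000100010
Gen 8 (rule 129): 1111110001000
Gen 9 (rule 75): 1000010110011
Gen 10 (rule 124): 1100011111011
Gen 11 (rule 18): 0010100000000
Gen 12 (rule 129): 1000001111111
Gen 13 (rule 75): 0011111000001
Gen 14 (rule 124): 0010001100001
Gen 15 (rule 18): 0101010010010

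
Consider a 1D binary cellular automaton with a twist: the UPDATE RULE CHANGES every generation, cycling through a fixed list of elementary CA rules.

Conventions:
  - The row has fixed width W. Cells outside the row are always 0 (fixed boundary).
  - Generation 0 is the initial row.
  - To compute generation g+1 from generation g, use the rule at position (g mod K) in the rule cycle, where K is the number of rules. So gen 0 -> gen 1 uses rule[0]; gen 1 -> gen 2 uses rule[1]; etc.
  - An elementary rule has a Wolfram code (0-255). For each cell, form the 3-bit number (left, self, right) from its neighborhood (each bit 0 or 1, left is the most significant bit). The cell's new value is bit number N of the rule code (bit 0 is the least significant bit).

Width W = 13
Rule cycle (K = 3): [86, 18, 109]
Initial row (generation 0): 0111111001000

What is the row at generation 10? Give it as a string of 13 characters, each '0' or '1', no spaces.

Gen 0: 0111111001000
Gen 1 (rule 86): 1000001111100
Gen 2 (rule 18): 0100010000010
Gen 3 (rule 109): 0101010111010
Gen 4 (rule 86): 1101010001011
Gen 5 (rule 18): 0000001010000
Gen 6 (rule 109): 1111101110111
Gen 7 (rule 86): 0000100010001
Gen 8 (rule 18): 0001010101010
Gen 9 (rule 109): 1101111111110
Gen 10 (rule 86): 0100000000011

Answer: 0100000000011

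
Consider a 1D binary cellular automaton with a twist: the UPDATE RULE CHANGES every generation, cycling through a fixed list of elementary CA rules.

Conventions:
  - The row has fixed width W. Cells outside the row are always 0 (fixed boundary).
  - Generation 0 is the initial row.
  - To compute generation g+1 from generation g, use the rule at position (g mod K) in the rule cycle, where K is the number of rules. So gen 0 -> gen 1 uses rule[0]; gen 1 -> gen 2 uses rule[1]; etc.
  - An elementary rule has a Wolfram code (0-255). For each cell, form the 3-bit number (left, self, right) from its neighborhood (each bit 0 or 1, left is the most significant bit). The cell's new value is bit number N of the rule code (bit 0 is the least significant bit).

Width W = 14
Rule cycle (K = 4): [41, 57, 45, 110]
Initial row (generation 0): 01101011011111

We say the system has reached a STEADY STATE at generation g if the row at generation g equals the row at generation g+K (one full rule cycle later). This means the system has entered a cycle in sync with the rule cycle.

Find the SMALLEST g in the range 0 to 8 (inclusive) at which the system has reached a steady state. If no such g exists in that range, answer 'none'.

Answer: none

Derivation:
Gen 0: 01101011011111
Gen 1 (rule 41): 01010110110000
Gen 2 (rule 57): 00101101101111
Gen 3 (rule 45): 10111011011000
Gen 4 (rule 110): 11101111111000
Gen 5 (rule 41): 10011000000011
Gen 6 (rule 57): 01010111111010
Gen 7 (rule 45): 01111100000110
Gen 8 (rule 110): 11000100001110
Gen 9 (rule 41): 10010001101000
Gen 10 (rule 57): 01001101010111
Gen 11 (rule 45): 01001011111100
Gen 12 (rule 110): 11011110000100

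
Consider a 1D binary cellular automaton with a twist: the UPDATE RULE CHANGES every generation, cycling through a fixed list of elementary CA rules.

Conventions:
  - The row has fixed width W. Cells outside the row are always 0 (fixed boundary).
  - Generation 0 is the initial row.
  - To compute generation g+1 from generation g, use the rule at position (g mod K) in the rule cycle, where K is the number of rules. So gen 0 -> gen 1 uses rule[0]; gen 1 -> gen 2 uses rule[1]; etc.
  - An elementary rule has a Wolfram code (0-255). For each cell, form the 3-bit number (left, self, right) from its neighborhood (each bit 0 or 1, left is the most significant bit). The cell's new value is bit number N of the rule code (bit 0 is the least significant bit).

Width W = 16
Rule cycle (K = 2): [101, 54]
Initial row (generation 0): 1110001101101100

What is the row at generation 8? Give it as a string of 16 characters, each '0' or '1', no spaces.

Answer: 0001110010000011

Derivation:
Gen 0: 1110001101101100
Gen 1 (rule 101): 0010100110110101
Gen 2 (rule 54): 0111111001001111
Gen 3 (rule 101): 0000001001000001
Gen 4 (rule 54): 0000011111100011
Gen 5 (rule 101): 1111000000101001
Gen 6 (rule 54): 0000100001111111
Gen 7 (rule 101): 1110101100000001
Gen 8 (rule 54): 0001110010000011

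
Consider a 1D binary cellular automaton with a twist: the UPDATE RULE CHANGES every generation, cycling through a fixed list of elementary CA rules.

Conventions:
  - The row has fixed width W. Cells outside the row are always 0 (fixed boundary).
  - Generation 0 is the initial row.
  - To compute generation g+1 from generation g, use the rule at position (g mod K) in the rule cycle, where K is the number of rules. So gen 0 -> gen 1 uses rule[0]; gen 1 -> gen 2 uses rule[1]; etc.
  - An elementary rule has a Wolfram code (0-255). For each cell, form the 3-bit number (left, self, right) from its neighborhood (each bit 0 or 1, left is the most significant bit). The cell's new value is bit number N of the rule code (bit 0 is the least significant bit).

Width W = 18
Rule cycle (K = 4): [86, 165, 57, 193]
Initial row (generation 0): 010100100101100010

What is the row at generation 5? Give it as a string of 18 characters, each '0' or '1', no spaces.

Answer: 000110011100110000

Derivation:
Gen 0: 010100100101100010
Gen 1 (rule 86): 110111111100110111
Gen 2 (rule 165): 001011111000001010
Gen 3 (rule 57): 100110000111100101
Gen 4 (rule 193): 000010110011100000
Gen 5 (rule 86): 000110011100110000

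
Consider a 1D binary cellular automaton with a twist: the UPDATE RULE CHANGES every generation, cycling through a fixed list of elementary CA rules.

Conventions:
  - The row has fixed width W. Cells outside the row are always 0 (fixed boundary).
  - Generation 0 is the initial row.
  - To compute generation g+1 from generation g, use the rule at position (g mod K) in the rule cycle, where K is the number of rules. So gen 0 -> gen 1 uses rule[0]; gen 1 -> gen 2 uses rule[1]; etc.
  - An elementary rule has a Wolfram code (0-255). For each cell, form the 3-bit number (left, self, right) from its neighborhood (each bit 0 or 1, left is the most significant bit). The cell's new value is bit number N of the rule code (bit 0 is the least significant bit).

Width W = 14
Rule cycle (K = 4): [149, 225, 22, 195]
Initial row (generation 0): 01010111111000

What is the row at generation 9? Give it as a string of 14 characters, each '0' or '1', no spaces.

Answer: 11010010110001

Derivation:
Gen 0: 01010111111000
Gen 1 (rule 149): 01010011110111
Gen 2 (rule 225): 00100001111011
Gen 3 (rule 22): 01110010000000
Gen 4 (rule 195): 10110100111111
Gen 5 (rule 149): 10000110011110
Gen 6 (rule 225): 00110010001110
Gen 7 (rule 22): 01001111010001
Gen 8 (rule 195): 10010111000110
Gen 9 (rule 149): 11010010110001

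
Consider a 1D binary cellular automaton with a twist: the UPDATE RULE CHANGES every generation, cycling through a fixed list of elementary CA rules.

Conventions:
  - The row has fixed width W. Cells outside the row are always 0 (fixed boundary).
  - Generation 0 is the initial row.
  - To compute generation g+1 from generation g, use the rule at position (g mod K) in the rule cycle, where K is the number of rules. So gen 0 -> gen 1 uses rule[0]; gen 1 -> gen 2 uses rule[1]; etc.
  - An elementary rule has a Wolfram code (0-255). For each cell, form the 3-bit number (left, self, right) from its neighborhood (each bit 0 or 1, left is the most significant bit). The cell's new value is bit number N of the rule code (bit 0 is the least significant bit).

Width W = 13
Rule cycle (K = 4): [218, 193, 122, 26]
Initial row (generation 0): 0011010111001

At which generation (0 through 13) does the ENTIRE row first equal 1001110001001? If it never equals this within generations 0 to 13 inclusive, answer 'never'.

Answer: never

Derivation:
Gen 0: 0011010111001
Gen 1 (rule 218): 0111000111110
Gen 2 (rule 193): 0011010011110
Gen 3 (rule 122): 0111101110011
Gen 4 (rule 26): 1100001001110
Gen 5 (rule 218): 1110010111111
Gen 6 (rule 193): 0110000011111
Gen 7 (rule 122): 1111000110001
Gen 8 (rule 26): 1000101101010
Gen 9 (rule 218): 0101001100001
Gen 10 (rule 193): 0000000101100
Gen 11 (rule 122): 0000001011110
Gen 12 (rule 26): 0000010010001
Gen 13 (rule 218): 0000101101010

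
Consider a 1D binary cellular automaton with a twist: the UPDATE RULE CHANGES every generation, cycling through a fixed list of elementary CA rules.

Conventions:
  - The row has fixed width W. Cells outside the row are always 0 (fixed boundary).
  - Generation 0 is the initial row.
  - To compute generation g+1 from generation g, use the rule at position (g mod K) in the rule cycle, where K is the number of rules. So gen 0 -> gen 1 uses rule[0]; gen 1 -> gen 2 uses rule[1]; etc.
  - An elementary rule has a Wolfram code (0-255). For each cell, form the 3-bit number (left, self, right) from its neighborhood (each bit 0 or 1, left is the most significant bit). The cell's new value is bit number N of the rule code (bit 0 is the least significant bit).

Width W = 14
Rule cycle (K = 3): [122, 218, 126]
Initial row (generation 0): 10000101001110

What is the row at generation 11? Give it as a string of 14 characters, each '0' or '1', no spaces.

Answer: 11101111111111

Derivation:
Gen 0: 10000101001110
Gen 1 (rule 122): 01001010111011
Gen 2 (rule 218): 10110000111011
Gen 3 (rule 126): 11111001101111
Gen 4 (rule 122): 10001111111001
Gen 5 (rule 218): 01011111111110
Gen 6 (rule 126): 11110000000011
Gen 7 (rule 122): 10011000000111
Gen 8 (rule 218): 01111100001111
Gen 9 (rule 126): 11000110011001
Gen 10 (rule 122): 11101111111110
Gen 11 (rule 218): 11101111111111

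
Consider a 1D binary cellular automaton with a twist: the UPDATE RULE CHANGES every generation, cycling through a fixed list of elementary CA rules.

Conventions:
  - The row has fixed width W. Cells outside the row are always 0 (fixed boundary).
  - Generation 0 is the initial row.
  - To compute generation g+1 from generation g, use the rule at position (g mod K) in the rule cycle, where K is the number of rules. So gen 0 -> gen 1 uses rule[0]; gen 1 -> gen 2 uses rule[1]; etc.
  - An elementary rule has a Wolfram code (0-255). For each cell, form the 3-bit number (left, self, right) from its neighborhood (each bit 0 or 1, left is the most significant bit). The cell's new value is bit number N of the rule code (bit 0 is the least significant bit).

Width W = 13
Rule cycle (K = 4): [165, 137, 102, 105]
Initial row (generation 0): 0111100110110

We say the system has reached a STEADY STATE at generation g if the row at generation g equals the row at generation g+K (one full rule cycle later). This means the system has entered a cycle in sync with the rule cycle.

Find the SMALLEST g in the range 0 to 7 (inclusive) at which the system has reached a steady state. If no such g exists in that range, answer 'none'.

Gen 0: 0111100110110
Gen 1 (rule 165): 0011000001000
Gen 2 (rule 137): 1010011100011
Gen 3 (rule 102): 1110100100101
Gen 4 (rule 105): 1011000000010
Gen 5 (rule 165): 1100011111010
Gen 6 (rule 137): 1001011110000
Gen 7 (rule 102): 1011100010000
Gen 8 (rule 105): 0110101000111
Gen 9 (rule 165): 0001111010010
Gen 10 (rule 137): 1101110000000
Gen 11 (rule 102): 0110010000000

Answer: none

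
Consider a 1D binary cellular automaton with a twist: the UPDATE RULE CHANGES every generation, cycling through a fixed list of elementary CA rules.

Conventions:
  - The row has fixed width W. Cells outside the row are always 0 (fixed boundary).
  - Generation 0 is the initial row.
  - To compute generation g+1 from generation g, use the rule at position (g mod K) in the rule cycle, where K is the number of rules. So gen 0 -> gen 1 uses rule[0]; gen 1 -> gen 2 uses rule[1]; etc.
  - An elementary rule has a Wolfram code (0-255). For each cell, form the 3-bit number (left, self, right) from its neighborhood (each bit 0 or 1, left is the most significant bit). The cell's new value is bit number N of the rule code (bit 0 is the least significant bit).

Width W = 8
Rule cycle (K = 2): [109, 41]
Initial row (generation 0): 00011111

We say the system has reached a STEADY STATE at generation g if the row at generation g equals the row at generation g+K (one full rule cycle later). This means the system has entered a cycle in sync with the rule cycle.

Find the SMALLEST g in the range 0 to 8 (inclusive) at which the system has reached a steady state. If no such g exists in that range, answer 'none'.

Gen 0: 00011111
Gen 1 (rule 109): 11010001
Gen 2 (rule 41): 10100100
Gen 3 (rule 109): 11100101
Gen 4 (rule 41): 10000010
Gen 5 (rule 109): 10111010
Gen 6 (rule 41): 01100100
Gen 7 (rule 109): 01100101
Gen 8 (rule 41): 01000010
Gen 9 (rule 109): 01011010
Gen 10 (rule 41): 00110100

Answer: none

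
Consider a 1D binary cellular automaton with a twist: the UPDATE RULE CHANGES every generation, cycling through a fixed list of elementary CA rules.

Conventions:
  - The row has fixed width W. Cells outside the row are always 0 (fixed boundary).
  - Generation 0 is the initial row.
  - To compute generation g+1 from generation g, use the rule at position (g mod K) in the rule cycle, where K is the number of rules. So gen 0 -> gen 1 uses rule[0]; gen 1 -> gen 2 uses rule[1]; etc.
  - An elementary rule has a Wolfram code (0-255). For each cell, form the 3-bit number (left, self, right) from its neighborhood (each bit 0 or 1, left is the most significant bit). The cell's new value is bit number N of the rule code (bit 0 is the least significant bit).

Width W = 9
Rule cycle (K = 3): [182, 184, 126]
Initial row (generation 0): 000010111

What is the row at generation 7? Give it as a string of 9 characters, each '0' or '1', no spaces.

Answer: 100101010

Derivation:
Gen 0: 000010111
Gen 1 (rule 182): 000111010
Gen 2 (rule 184): 000110101
Gen 3 (rule 126): 001111111
Gen 4 (rule 182): 010111110
Gen 5 (rule 184): 001111101
Gen 6 (rule 126): 011000111
Gen 7 (rule 182): 100101010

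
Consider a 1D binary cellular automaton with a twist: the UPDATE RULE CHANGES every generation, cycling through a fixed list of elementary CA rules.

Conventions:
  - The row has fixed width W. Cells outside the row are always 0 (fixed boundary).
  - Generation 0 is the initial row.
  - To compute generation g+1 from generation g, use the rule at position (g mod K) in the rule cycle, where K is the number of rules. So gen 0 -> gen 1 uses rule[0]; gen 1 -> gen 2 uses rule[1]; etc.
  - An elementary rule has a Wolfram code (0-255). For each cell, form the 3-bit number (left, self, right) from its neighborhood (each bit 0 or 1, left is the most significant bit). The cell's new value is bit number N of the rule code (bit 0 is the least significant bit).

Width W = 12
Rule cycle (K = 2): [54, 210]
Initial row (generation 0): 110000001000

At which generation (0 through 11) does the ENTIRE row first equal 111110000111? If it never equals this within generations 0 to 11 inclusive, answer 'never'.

Answer: 11

Derivation:
Gen 0: 110000001000
Gen 1 (rule 54): 001000011100
Gen 2 (rule 210): 010100101110
Gen 3 (rule 54): 111111110001
Gen 4 (rule 210): 011111111010
Gen 5 (rule 54): 100000000111
Gen 6 (rule 210): 010000001011
Gen 7 (rule 54): 111000011100
Gen 8 (rule 210): 011100101110
Gen 9 (rule 54): 100011110001
Gen 10 (rule 210): 010101111010
Gen 11 (rule 54): 111110000111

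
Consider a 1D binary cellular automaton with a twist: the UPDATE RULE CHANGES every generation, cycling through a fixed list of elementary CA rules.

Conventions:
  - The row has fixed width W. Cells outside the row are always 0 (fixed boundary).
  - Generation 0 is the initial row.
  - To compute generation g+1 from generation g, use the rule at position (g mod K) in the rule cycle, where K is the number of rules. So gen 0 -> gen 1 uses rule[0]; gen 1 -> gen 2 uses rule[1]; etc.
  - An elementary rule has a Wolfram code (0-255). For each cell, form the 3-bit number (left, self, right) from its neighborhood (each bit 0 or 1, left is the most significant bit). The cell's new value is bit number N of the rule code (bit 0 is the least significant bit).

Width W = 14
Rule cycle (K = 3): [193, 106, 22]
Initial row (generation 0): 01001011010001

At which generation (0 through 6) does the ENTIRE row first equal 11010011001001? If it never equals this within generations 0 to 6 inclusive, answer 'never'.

Gen 0: 01001011010001
Gen 1 (rule 193): 00000001000100
Gen 2 (rule 106): 00000010001000
Gen 3 (rule 22): 00000111011100
Gen 4 (rule 193): 11110011001101
Gen 5 (rule 106): 10010111011110
Gen 6 (rule 22): 11110000000001

Answer: never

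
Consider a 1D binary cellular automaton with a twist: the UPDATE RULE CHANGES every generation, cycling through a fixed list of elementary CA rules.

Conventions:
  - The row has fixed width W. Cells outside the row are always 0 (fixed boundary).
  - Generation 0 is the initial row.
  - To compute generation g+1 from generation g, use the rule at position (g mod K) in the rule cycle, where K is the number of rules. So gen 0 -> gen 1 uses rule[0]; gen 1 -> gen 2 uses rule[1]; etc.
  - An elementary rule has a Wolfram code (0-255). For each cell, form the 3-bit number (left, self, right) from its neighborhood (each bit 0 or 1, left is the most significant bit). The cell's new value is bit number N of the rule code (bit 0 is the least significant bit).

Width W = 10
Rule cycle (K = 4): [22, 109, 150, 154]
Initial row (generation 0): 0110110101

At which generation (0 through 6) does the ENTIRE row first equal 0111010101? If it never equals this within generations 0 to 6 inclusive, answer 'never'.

Gen 0: 0110110101
Gen 1 (rule 22): 1000000101
Gen 2 (rule 109): 1011110111
Gen 3 (rule 150): 1001100010
Gen 4 (rule 154): 0111010101
Gen 5 (rule 22): 1000010101
Gen 6 (rule 109): 1011011111

Answer: 4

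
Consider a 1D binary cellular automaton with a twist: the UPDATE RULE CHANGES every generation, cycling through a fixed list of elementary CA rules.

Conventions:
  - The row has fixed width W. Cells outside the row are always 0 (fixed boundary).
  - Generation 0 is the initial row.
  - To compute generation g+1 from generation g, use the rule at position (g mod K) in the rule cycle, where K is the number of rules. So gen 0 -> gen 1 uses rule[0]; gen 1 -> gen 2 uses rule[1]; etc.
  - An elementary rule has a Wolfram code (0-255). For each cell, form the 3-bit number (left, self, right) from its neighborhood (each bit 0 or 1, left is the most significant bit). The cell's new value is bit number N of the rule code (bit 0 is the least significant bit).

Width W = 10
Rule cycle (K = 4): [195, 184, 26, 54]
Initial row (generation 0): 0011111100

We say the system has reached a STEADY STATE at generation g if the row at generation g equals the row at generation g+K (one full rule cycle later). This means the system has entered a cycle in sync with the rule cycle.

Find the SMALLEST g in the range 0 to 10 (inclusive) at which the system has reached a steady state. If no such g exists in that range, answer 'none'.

Gen 0: 0011111100
Gen 1 (rule 195): 1101111101
Gen 2 (rule 184): 1011111010
Gen 3 (rule 26): 0010000001
Gen 4 (rule 54): 0111000011
Gen 5 (rule 195): 1011011101
Gen 6 (rule 184): 0110111010
Gen 7 (rule 26): 1100100001
Gen 8 (rule 54): 0011110011
Gen 9 (rule 195): 1101110101
Gen 10 (rule 184): 1011101010
Gen 11 (rule 26): 0010000001
Gen 12 (rule 54): 0111000011
Gen 13 (rule 195): 1011011101
Gen 14 (rule 184): 0110111010

Answer: none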